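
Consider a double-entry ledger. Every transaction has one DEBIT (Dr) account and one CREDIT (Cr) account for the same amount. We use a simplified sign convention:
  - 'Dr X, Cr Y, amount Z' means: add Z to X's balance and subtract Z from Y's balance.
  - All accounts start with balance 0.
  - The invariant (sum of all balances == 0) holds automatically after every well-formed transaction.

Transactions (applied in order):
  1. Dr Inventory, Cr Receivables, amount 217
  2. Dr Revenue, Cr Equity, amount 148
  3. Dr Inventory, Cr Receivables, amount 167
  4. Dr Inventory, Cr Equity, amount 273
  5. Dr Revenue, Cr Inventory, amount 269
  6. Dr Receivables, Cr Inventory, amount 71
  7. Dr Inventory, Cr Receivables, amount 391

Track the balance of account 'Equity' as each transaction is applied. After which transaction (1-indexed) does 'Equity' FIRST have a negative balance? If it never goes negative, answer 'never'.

After txn 1: Equity=0
After txn 2: Equity=-148

Answer: 2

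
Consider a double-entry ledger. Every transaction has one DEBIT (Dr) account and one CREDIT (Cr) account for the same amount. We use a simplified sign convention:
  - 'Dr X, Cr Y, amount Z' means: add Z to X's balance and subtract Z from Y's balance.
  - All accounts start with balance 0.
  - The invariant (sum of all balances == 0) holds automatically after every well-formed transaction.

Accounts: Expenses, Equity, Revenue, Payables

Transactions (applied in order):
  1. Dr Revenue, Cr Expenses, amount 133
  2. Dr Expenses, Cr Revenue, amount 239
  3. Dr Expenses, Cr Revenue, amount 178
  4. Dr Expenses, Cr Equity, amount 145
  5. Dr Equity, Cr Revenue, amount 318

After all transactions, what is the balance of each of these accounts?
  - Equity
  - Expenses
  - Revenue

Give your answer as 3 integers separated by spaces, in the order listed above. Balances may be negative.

Answer: 173 429 -602

Derivation:
After txn 1 (Dr Revenue, Cr Expenses, amount 133): Expenses=-133 Revenue=133
After txn 2 (Dr Expenses, Cr Revenue, amount 239): Expenses=106 Revenue=-106
After txn 3 (Dr Expenses, Cr Revenue, amount 178): Expenses=284 Revenue=-284
After txn 4 (Dr Expenses, Cr Equity, amount 145): Equity=-145 Expenses=429 Revenue=-284
After txn 5 (Dr Equity, Cr Revenue, amount 318): Equity=173 Expenses=429 Revenue=-602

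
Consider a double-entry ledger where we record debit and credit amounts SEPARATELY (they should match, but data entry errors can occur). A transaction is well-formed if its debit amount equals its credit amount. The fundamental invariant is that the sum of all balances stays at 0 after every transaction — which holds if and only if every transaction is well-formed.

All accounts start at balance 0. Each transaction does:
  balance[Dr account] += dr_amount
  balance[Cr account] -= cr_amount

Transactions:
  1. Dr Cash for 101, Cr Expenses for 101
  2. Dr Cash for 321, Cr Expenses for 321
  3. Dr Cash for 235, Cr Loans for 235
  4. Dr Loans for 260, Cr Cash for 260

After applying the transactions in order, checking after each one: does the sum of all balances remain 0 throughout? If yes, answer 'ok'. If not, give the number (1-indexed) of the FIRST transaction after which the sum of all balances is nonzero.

After txn 1: dr=101 cr=101 sum_balances=0
After txn 2: dr=321 cr=321 sum_balances=0
After txn 3: dr=235 cr=235 sum_balances=0
After txn 4: dr=260 cr=260 sum_balances=0

Answer: ok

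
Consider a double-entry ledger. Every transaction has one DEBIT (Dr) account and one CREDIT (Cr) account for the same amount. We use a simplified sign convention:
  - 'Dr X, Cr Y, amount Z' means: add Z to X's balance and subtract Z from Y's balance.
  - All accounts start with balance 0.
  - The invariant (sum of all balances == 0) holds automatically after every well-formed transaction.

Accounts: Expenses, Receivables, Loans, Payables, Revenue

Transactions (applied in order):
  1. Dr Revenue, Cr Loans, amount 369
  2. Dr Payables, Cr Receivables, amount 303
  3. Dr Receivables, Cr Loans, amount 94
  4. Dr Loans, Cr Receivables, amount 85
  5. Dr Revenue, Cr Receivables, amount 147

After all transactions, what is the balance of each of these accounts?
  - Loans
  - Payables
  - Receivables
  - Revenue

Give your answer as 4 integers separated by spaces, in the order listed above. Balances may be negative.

Answer: -378 303 -441 516

Derivation:
After txn 1 (Dr Revenue, Cr Loans, amount 369): Loans=-369 Revenue=369
After txn 2 (Dr Payables, Cr Receivables, amount 303): Loans=-369 Payables=303 Receivables=-303 Revenue=369
After txn 3 (Dr Receivables, Cr Loans, amount 94): Loans=-463 Payables=303 Receivables=-209 Revenue=369
After txn 4 (Dr Loans, Cr Receivables, amount 85): Loans=-378 Payables=303 Receivables=-294 Revenue=369
After txn 5 (Dr Revenue, Cr Receivables, amount 147): Loans=-378 Payables=303 Receivables=-441 Revenue=516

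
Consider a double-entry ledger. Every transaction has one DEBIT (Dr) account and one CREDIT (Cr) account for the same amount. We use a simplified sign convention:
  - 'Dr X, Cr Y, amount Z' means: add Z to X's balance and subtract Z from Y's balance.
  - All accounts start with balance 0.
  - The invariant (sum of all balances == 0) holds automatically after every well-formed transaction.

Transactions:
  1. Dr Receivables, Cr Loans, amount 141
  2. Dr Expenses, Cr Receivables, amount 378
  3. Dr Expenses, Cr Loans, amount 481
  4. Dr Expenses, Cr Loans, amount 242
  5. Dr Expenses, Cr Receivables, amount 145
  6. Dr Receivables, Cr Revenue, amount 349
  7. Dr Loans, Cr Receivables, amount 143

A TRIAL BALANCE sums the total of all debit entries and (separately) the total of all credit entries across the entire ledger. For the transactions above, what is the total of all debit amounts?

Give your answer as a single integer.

Txn 1: debit+=141
Txn 2: debit+=378
Txn 3: debit+=481
Txn 4: debit+=242
Txn 5: debit+=145
Txn 6: debit+=349
Txn 7: debit+=143
Total debits = 1879

Answer: 1879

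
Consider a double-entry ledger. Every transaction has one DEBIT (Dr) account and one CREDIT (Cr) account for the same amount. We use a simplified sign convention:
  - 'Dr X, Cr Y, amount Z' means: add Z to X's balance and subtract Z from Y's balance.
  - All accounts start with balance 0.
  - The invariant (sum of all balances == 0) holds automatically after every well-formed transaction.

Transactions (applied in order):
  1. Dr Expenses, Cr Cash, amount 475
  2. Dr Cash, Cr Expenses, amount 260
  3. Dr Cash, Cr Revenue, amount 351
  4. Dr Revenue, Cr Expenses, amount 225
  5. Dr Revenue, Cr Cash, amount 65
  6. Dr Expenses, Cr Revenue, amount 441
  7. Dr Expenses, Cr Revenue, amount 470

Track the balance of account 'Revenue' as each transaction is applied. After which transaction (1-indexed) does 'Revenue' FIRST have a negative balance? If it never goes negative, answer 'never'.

Answer: 3

Derivation:
After txn 1: Revenue=0
After txn 2: Revenue=0
After txn 3: Revenue=-351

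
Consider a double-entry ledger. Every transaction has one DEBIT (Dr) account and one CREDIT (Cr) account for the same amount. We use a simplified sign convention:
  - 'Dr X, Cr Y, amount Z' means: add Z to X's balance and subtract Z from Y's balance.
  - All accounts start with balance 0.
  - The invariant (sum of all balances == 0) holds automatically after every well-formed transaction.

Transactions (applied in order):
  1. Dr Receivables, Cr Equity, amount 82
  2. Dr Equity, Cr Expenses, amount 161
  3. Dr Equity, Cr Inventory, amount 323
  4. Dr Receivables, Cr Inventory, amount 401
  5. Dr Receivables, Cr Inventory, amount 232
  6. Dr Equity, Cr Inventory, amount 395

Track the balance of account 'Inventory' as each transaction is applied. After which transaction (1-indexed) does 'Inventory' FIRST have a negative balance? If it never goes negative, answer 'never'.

Answer: 3

Derivation:
After txn 1: Inventory=0
After txn 2: Inventory=0
After txn 3: Inventory=-323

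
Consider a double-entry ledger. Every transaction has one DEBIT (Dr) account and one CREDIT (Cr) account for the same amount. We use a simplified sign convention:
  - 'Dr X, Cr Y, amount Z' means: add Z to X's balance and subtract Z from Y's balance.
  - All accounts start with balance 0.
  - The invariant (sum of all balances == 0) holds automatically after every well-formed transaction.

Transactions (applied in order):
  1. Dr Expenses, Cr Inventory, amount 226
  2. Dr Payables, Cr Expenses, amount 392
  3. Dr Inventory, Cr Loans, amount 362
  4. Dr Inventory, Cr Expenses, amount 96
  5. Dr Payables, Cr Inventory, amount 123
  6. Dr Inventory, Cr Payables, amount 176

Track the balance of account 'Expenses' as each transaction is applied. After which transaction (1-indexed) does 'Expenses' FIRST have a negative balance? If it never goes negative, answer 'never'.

Answer: 2

Derivation:
After txn 1: Expenses=226
After txn 2: Expenses=-166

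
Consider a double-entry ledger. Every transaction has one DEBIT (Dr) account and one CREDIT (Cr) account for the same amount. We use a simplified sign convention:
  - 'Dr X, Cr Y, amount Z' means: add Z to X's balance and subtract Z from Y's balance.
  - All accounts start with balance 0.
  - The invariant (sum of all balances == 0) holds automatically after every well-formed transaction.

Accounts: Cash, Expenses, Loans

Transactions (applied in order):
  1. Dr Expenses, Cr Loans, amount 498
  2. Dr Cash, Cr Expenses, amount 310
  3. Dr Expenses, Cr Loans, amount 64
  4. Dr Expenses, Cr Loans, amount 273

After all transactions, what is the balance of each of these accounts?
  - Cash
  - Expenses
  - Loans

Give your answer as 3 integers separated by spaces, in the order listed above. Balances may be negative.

Answer: 310 525 -835

Derivation:
After txn 1 (Dr Expenses, Cr Loans, amount 498): Expenses=498 Loans=-498
After txn 2 (Dr Cash, Cr Expenses, amount 310): Cash=310 Expenses=188 Loans=-498
After txn 3 (Dr Expenses, Cr Loans, amount 64): Cash=310 Expenses=252 Loans=-562
After txn 4 (Dr Expenses, Cr Loans, amount 273): Cash=310 Expenses=525 Loans=-835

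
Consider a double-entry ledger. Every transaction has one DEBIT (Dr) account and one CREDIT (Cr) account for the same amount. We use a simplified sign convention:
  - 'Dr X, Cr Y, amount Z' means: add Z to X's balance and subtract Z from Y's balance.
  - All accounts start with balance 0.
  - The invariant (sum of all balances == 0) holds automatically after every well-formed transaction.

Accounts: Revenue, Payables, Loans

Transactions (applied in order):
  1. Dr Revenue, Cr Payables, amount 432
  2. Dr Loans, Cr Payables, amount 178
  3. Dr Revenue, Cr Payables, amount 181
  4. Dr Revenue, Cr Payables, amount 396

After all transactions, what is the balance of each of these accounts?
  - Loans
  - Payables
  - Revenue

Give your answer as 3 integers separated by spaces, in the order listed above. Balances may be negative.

After txn 1 (Dr Revenue, Cr Payables, amount 432): Payables=-432 Revenue=432
After txn 2 (Dr Loans, Cr Payables, amount 178): Loans=178 Payables=-610 Revenue=432
After txn 3 (Dr Revenue, Cr Payables, amount 181): Loans=178 Payables=-791 Revenue=613
After txn 4 (Dr Revenue, Cr Payables, amount 396): Loans=178 Payables=-1187 Revenue=1009

Answer: 178 -1187 1009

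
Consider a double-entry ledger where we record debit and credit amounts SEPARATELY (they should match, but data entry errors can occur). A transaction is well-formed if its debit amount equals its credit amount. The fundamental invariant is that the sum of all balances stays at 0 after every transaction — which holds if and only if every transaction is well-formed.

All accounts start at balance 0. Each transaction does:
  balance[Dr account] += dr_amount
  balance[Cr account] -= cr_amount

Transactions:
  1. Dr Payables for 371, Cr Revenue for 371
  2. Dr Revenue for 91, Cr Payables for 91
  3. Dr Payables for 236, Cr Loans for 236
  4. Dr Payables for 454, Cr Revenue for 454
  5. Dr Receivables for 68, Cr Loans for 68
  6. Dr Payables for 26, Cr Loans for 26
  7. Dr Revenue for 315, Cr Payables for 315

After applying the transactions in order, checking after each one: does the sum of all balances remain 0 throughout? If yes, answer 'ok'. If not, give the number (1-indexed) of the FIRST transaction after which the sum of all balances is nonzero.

After txn 1: dr=371 cr=371 sum_balances=0
After txn 2: dr=91 cr=91 sum_balances=0
After txn 3: dr=236 cr=236 sum_balances=0
After txn 4: dr=454 cr=454 sum_balances=0
After txn 5: dr=68 cr=68 sum_balances=0
After txn 6: dr=26 cr=26 sum_balances=0
After txn 7: dr=315 cr=315 sum_balances=0

Answer: ok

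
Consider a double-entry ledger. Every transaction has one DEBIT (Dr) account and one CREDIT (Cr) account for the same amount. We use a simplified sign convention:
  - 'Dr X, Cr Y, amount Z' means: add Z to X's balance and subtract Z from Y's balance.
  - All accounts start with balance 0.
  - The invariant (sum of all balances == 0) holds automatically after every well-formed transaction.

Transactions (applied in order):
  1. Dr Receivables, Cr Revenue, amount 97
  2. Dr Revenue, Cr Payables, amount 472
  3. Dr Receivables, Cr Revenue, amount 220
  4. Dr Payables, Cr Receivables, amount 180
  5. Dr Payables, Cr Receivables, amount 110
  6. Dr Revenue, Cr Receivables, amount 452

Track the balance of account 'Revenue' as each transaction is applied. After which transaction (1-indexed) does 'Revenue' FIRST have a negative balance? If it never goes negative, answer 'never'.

After txn 1: Revenue=-97

Answer: 1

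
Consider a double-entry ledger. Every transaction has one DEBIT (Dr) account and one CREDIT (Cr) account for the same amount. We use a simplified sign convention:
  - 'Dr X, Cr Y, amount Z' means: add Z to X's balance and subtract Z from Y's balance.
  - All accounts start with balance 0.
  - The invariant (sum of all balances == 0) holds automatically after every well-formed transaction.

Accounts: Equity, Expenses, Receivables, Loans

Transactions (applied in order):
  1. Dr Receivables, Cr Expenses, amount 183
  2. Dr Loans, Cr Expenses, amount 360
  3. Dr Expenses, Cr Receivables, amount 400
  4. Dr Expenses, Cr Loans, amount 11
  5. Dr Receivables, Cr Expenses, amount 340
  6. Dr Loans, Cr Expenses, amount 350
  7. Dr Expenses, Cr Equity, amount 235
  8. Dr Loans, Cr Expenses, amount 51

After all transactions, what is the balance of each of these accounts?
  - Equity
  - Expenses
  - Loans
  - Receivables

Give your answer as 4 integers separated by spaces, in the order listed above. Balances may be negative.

Answer: -235 -638 750 123

Derivation:
After txn 1 (Dr Receivables, Cr Expenses, amount 183): Expenses=-183 Receivables=183
After txn 2 (Dr Loans, Cr Expenses, amount 360): Expenses=-543 Loans=360 Receivables=183
After txn 3 (Dr Expenses, Cr Receivables, amount 400): Expenses=-143 Loans=360 Receivables=-217
After txn 4 (Dr Expenses, Cr Loans, amount 11): Expenses=-132 Loans=349 Receivables=-217
After txn 5 (Dr Receivables, Cr Expenses, amount 340): Expenses=-472 Loans=349 Receivables=123
After txn 6 (Dr Loans, Cr Expenses, amount 350): Expenses=-822 Loans=699 Receivables=123
After txn 7 (Dr Expenses, Cr Equity, amount 235): Equity=-235 Expenses=-587 Loans=699 Receivables=123
After txn 8 (Dr Loans, Cr Expenses, amount 51): Equity=-235 Expenses=-638 Loans=750 Receivables=123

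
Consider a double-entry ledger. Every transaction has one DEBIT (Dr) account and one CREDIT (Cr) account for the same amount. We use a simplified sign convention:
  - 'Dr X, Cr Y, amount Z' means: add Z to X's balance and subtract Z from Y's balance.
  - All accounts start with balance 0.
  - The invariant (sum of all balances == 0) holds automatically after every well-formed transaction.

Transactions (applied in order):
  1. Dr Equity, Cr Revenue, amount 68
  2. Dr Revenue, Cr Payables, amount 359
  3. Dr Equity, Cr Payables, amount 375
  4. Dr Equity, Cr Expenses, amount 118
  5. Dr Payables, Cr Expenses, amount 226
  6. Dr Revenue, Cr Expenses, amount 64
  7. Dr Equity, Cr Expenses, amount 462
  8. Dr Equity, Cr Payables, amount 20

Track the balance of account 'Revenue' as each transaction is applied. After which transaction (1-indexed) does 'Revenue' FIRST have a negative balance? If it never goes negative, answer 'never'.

After txn 1: Revenue=-68

Answer: 1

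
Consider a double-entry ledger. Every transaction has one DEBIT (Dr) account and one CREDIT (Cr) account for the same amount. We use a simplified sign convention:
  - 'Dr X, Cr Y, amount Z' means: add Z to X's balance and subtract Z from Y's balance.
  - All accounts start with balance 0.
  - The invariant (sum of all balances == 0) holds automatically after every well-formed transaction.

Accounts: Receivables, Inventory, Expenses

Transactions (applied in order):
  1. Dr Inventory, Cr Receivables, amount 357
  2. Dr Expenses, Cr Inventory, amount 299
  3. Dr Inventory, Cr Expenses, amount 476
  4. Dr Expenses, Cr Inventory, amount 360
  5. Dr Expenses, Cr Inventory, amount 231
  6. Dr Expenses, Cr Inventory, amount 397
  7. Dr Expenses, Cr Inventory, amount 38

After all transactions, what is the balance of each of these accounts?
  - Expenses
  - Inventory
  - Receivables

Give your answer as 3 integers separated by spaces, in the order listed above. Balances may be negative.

After txn 1 (Dr Inventory, Cr Receivables, amount 357): Inventory=357 Receivables=-357
After txn 2 (Dr Expenses, Cr Inventory, amount 299): Expenses=299 Inventory=58 Receivables=-357
After txn 3 (Dr Inventory, Cr Expenses, amount 476): Expenses=-177 Inventory=534 Receivables=-357
After txn 4 (Dr Expenses, Cr Inventory, amount 360): Expenses=183 Inventory=174 Receivables=-357
After txn 5 (Dr Expenses, Cr Inventory, amount 231): Expenses=414 Inventory=-57 Receivables=-357
After txn 6 (Dr Expenses, Cr Inventory, amount 397): Expenses=811 Inventory=-454 Receivables=-357
After txn 7 (Dr Expenses, Cr Inventory, amount 38): Expenses=849 Inventory=-492 Receivables=-357

Answer: 849 -492 -357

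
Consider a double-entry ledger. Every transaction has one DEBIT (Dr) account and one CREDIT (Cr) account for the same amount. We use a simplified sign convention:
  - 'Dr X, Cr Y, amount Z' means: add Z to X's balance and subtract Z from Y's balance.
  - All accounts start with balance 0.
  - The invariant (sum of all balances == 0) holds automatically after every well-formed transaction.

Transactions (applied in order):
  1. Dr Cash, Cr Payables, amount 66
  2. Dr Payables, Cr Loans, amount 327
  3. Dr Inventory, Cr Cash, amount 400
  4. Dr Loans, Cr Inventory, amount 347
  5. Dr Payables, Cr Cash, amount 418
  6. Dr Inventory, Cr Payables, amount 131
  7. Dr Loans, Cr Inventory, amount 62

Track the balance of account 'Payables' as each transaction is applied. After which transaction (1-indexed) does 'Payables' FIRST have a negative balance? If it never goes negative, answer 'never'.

Answer: 1

Derivation:
After txn 1: Payables=-66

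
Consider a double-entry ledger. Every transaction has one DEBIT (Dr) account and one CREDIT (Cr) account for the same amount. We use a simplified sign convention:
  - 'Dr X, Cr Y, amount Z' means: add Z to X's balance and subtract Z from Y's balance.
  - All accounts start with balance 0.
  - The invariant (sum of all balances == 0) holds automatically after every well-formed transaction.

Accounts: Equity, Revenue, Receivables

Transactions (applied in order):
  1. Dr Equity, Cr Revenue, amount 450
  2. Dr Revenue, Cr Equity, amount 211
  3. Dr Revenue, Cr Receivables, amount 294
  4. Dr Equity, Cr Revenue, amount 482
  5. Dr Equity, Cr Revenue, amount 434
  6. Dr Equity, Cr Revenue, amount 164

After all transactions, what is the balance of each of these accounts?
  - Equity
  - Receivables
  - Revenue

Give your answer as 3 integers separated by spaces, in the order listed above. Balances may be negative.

Answer: 1319 -294 -1025

Derivation:
After txn 1 (Dr Equity, Cr Revenue, amount 450): Equity=450 Revenue=-450
After txn 2 (Dr Revenue, Cr Equity, amount 211): Equity=239 Revenue=-239
After txn 3 (Dr Revenue, Cr Receivables, amount 294): Equity=239 Receivables=-294 Revenue=55
After txn 4 (Dr Equity, Cr Revenue, amount 482): Equity=721 Receivables=-294 Revenue=-427
After txn 5 (Dr Equity, Cr Revenue, amount 434): Equity=1155 Receivables=-294 Revenue=-861
After txn 6 (Dr Equity, Cr Revenue, amount 164): Equity=1319 Receivables=-294 Revenue=-1025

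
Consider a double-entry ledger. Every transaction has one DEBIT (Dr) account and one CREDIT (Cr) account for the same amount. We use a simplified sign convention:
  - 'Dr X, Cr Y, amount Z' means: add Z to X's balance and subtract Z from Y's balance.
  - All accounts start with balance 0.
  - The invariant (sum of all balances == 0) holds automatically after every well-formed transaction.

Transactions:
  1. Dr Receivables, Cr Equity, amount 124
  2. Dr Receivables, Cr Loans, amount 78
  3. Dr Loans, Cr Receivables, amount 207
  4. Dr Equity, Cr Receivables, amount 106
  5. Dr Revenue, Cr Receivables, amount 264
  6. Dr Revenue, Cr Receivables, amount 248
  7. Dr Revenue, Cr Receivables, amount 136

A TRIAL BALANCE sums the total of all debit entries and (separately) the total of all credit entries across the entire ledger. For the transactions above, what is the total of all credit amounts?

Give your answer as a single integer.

Txn 1: credit+=124
Txn 2: credit+=78
Txn 3: credit+=207
Txn 4: credit+=106
Txn 5: credit+=264
Txn 6: credit+=248
Txn 7: credit+=136
Total credits = 1163

Answer: 1163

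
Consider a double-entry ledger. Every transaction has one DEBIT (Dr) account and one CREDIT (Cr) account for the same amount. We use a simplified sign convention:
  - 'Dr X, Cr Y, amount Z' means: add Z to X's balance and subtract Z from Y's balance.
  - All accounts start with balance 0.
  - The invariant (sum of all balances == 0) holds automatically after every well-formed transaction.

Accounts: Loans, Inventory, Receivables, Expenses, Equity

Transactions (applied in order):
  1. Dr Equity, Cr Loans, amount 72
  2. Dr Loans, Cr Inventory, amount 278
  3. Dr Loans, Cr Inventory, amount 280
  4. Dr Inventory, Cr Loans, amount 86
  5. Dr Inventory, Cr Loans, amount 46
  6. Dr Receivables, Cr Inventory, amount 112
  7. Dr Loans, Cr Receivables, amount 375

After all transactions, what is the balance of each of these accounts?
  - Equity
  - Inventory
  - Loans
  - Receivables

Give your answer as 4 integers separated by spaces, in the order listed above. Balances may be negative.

After txn 1 (Dr Equity, Cr Loans, amount 72): Equity=72 Loans=-72
After txn 2 (Dr Loans, Cr Inventory, amount 278): Equity=72 Inventory=-278 Loans=206
After txn 3 (Dr Loans, Cr Inventory, amount 280): Equity=72 Inventory=-558 Loans=486
After txn 4 (Dr Inventory, Cr Loans, amount 86): Equity=72 Inventory=-472 Loans=400
After txn 5 (Dr Inventory, Cr Loans, amount 46): Equity=72 Inventory=-426 Loans=354
After txn 6 (Dr Receivables, Cr Inventory, amount 112): Equity=72 Inventory=-538 Loans=354 Receivables=112
After txn 7 (Dr Loans, Cr Receivables, amount 375): Equity=72 Inventory=-538 Loans=729 Receivables=-263

Answer: 72 -538 729 -263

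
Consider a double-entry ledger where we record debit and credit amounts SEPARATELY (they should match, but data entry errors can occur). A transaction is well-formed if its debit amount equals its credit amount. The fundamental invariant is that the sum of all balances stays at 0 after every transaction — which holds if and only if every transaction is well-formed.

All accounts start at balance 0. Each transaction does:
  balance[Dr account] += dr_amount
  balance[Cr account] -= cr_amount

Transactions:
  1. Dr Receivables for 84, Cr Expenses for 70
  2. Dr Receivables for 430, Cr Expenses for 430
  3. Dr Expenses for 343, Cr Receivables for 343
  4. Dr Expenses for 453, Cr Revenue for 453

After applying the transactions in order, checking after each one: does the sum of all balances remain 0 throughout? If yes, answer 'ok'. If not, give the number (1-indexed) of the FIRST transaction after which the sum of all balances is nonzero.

After txn 1: dr=84 cr=70 sum_balances=14
After txn 2: dr=430 cr=430 sum_balances=14
After txn 3: dr=343 cr=343 sum_balances=14
After txn 4: dr=453 cr=453 sum_balances=14

Answer: 1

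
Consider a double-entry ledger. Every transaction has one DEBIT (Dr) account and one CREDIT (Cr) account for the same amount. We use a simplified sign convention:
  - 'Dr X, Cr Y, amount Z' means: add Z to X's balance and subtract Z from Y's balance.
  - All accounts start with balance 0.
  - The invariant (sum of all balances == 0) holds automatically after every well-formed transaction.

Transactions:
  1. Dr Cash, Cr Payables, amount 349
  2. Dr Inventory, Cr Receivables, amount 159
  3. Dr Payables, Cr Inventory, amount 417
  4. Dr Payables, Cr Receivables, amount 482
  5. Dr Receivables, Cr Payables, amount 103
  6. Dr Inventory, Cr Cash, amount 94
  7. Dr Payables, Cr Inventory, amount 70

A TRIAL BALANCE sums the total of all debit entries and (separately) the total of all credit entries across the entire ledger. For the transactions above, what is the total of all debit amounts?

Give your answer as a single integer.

Txn 1: debit+=349
Txn 2: debit+=159
Txn 3: debit+=417
Txn 4: debit+=482
Txn 5: debit+=103
Txn 6: debit+=94
Txn 7: debit+=70
Total debits = 1674

Answer: 1674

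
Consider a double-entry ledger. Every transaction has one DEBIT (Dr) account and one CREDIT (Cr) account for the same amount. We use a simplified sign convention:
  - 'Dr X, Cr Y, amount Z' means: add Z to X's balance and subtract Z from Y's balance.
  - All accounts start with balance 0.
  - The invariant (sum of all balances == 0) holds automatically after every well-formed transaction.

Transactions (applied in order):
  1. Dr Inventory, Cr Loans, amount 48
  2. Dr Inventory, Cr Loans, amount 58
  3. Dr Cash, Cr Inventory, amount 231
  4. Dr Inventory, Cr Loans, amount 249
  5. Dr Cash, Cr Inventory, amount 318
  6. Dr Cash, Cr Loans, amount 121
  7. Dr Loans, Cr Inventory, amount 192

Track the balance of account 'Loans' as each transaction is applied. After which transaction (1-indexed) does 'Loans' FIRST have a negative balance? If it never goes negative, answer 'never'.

After txn 1: Loans=-48

Answer: 1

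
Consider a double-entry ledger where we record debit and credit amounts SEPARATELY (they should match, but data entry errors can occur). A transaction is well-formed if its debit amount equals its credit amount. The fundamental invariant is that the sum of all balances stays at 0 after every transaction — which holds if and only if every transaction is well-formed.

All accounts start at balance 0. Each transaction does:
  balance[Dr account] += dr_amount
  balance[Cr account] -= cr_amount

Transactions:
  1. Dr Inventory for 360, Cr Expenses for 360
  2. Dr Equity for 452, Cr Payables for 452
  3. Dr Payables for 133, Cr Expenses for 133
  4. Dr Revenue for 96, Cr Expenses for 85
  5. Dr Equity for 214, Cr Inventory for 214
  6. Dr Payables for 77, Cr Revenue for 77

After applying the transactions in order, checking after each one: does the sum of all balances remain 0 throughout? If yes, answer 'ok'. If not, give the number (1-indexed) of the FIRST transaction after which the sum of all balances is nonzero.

Answer: 4

Derivation:
After txn 1: dr=360 cr=360 sum_balances=0
After txn 2: dr=452 cr=452 sum_balances=0
After txn 3: dr=133 cr=133 sum_balances=0
After txn 4: dr=96 cr=85 sum_balances=11
After txn 5: dr=214 cr=214 sum_balances=11
After txn 6: dr=77 cr=77 sum_balances=11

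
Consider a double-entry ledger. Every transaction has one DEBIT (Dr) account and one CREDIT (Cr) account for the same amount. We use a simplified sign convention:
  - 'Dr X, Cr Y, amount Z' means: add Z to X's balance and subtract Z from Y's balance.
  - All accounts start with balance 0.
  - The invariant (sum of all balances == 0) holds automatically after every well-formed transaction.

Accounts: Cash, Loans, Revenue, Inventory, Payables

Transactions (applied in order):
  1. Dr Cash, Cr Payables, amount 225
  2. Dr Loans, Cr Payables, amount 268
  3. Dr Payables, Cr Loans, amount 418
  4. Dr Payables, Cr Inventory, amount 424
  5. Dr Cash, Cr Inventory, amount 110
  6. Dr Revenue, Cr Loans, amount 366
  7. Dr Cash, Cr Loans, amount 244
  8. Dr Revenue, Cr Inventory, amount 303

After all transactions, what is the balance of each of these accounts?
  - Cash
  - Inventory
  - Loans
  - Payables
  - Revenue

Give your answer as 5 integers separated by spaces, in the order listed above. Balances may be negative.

After txn 1 (Dr Cash, Cr Payables, amount 225): Cash=225 Payables=-225
After txn 2 (Dr Loans, Cr Payables, amount 268): Cash=225 Loans=268 Payables=-493
After txn 3 (Dr Payables, Cr Loans, amount 418): Cash=225 Loans=-150 Payables=-75
After txn 4 (Dr Payables, Cr Inventory, amount 424): Cash=225 Inventory=-424 Loans=-150 Payables=349
After txn 5 (Dr Cash, Cr Inventory, amount 110): Cash=335 Inventory=-534 Loans=-150 Payables=349
After txn 6 (Dr Revenue, Cr Loans, amount 366): Cash=335 Inventory=-534 Loans=-516 Payables=349 Revenue=366
After txn 7 (Dr Cash, Cr Loans, amount 244): Cash=579 Inventory=-534 Loans=-760 Payables=349 Revenue=366
After txn 8 (Dr Revenue, Cr Inventory, amount 303): Cash=579 Inventory=-837 Loans=-760 Payables=349 Revenue=669

Answer: 579 -837 -760 349 669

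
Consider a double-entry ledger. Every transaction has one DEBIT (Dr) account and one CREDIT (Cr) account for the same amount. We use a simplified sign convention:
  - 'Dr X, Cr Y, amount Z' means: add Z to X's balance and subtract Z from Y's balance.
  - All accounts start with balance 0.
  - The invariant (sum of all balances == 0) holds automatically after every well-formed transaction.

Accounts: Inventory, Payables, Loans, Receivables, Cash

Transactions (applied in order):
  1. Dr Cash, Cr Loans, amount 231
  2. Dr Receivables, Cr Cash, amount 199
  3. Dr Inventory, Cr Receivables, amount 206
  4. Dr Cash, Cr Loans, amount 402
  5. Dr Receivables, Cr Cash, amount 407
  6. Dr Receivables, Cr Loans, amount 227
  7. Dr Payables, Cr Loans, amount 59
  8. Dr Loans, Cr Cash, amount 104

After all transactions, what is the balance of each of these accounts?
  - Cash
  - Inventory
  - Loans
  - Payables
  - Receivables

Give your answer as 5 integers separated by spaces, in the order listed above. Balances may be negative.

After txn 1 (Dr Cash, Cr Loans, amount 231): Cash=231 Loans=-231
After txn 2 (Dr Receivables, Cr Cash, amount 199): Cash=32 Loans=-231 Receivables=199
After txn 3 (Dr Inventory, Cr Receivables, amount 206): Cash=32 Inventory=206 Loans=-231 Receivables=-7
After txn 4 (Dr Cash, Cr Loans, amount 402): Cash=434 Inventory=206 Loans=-633 Receivables=-7
After txn 5 (Dr Receivables, Cr Cash, amount 407): Cash=27 Inventory=206 Loans=-633 Receivables=400
After txn 6 (Dr Receivables, Cr Loans, amount 227): Cash=27 Inventory=206 Loans=-860 Receivables=627
After txn 7 (Dr Payables, Cr Loans, amount 59): Cash=27 Inventory=206 Loans=-919 Payables=59 Receivables=627
After txn 8 (Dr Loans, Cr Cash, amount 104): Cash=-77 Inventory=206 Loans=-815 Payables=59 Receivables=627

Answer: -77 206 -815 59 627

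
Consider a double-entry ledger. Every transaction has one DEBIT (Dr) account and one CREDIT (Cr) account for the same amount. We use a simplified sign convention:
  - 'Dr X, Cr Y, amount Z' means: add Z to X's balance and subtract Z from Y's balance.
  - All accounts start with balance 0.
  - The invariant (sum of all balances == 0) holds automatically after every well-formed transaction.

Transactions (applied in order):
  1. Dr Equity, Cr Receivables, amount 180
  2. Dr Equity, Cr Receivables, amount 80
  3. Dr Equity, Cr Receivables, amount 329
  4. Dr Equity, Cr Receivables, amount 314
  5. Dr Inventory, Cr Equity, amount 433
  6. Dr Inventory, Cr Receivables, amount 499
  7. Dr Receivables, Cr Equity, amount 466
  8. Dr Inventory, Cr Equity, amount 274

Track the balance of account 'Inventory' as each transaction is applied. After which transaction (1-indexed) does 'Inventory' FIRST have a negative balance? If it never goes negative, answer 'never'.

Answer: never

Derivation:
After txn 1: Inventory=0
After txn 2: Inventory=0
After txn 3: Inventory=0
After txn 4: Inventory=0
After txn 5: Inventory=433
After txn 6: Inventory=932
After txn 7: Inventory=932
After txn 8: Inventory=1206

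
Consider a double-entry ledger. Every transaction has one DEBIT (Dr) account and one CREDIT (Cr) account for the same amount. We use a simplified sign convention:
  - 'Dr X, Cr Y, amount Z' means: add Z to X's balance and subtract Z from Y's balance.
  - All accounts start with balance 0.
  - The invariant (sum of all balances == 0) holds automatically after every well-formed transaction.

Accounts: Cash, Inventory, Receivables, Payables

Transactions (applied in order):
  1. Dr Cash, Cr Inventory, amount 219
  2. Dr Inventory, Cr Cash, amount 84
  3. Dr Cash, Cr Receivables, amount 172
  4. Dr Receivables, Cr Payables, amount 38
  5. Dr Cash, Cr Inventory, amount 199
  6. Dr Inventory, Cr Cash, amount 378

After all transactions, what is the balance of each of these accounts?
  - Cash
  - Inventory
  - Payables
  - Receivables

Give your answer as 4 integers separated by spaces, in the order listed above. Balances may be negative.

Answer: 128 44 -38 -134

Derivation:
After txn 1 (Dr Cash, Cr Inventory, amount 219): Cash=219 Inventory=-219
After txn 2 (Dr Inventory, Cr Cash, amount 84): Cash=135 Inventory=-135
After txn 3 (Dr Cash, Cr Receivables, amount 172): Cash=307 Inventory=-135 Receivables=-172
After txn 4 (Dr Receivables, Cr Payables, amount 38): Cash=307 Inventory=-135 Payables=-38 Receivables=-134
After txn 5 (Dr Cash, Cr Inventory, amount 199): Cash=506 Inventory=-334 Payables=-38 Receivables=-134
After txn 6 (Dr Inventory, Cr Cash, amount 378): Cash=128 Inventory=44 Payables=-38 Receivables=-134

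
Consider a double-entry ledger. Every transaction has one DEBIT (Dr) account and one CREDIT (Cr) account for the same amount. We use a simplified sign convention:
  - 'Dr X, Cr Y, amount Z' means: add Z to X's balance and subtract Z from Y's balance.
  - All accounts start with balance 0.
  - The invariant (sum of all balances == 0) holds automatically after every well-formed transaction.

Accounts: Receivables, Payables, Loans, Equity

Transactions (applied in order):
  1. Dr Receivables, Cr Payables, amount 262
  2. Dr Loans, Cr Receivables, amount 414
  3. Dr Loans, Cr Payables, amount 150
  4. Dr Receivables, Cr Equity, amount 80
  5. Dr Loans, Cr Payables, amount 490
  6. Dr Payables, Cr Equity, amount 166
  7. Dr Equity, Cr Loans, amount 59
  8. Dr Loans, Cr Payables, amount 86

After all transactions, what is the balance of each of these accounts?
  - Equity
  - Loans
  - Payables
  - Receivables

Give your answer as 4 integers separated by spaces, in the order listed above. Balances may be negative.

After txn 1 (Dr Receivables, Cr Payables, amount 262): Payables=-262 Receivables=262
After txn 2 (Dr Loans, Cr Receivables, amount 414): Loans=414 Payables=-262 Receivables=-152
After txn 3 (Dr Loans, Cr Payables, amount 150): Loans=564 Payables=-412 Receivables=-152
After txn 4 (Dr Receivables, Cr Equity, amount 80): Equity=-80 Loans=564 Payables=-412 Receivables=-72
After txn 5 (Dr Loans, Cr Payables, amount 490): Equity=-80 Loans=1054 Payables=-902 Receivables=-72
After txn 6 (Dr Payables, Cr Equity, amount 166): Equity=-246 Loans=1054 Payables=-736 Receivables=-72
After txn 7 (Dr Equity, Cr Loans, amount 59): Equity=-187 Loans=995 Payables=-736 Receivables=-72
After txn 8 (Dr Loans, Cr Payables, amount 86): Equity=-187 Loans=1081 Payables=-822 Receivables=-72

Answer: -187 1081 -822 -72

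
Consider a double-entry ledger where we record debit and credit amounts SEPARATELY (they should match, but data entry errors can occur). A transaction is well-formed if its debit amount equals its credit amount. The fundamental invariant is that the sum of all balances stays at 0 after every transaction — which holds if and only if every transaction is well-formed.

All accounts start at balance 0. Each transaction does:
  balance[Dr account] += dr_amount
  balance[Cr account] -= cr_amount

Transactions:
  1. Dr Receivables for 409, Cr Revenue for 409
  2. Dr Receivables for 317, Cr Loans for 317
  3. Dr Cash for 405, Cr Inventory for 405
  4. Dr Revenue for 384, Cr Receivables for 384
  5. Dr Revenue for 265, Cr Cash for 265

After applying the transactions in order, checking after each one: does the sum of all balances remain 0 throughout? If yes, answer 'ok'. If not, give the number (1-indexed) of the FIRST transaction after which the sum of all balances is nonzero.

After txn 1: dr=409 cr=409 sum_balances=0
After txn 2: dr=317 cr=317 sum_balances=0
After txn 3: dr=405 cr=405 sum_balances=0
After txn 4: dr=384 cr=384 sum_balances=0
After txn 5: dr=265 cr=265 sum_balances=0

Answer: ok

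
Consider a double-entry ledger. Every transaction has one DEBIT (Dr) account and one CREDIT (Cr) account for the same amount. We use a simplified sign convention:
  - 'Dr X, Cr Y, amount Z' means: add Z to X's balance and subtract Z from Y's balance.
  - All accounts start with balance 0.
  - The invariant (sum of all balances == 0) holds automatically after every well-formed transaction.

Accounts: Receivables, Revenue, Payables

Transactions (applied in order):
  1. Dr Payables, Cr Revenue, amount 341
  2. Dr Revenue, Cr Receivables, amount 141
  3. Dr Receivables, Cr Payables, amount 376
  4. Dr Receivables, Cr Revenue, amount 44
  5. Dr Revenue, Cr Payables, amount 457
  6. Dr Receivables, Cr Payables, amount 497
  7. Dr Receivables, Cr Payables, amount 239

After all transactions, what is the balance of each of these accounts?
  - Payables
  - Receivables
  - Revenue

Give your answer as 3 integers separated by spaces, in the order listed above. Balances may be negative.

After txn 1 (Dr Payables, Cr Revenue, amount 341): Payables=341 Revenue=-341
After txn 2 (Dr Revenue, Cr Receivables, amount 141): Payables=341 Receivables=-141 Revenue=-200
After txn 3 (Dr Receivables, Cr Payables, amount 376): Payables=-35 Receivables=235 Revenue=-200
After txn 4 (Dr Receivables, Cr Revenue, amount 44): Payables=-35 Receivables=279 Revenue=-244
After txn 5 (Dr Revenue, Cr Payables, amount 457): Payables=-492 Receivables=279 Revenue=213
After txn 6 (Dr Receivables, Cr Payables, amount 497): Payables=-989 Receivables=776 Revenue=213
After txn 7 (Dr Receivables, Cr Payables, amount 239): Payables=-1228 Receivables=1015 Revenue=213

Answer: -1228 1015 213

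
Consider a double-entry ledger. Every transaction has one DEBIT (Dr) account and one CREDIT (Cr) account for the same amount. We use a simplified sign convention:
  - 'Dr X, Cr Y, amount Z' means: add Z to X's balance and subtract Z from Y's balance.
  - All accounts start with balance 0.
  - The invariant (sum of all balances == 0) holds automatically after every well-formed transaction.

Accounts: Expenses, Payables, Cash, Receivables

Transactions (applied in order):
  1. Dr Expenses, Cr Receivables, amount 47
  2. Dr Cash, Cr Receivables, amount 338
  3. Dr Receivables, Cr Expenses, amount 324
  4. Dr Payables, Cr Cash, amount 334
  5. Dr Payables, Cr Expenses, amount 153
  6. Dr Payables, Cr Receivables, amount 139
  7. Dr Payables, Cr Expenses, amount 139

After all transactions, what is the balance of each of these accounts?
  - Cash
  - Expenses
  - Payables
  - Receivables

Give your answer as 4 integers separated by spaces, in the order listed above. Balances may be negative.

After txn 1 (Dr Expenses, Cr Receivables, amount 47): Expenses=47 Receivables=-47
After txn 2 (Dr Cash, Cr Receivables, amount 338): Cash=338 Expenses=47 Receivables=-385
After txn 3 (Dr Receivables, Cr Expenses, amount 324): Cash=338 Expenses=-277 Receivables=-61
After txn 4 (Dr Payables, Cr Cash, amount 334): Cash=4 Expenses=-277 Payables=334 Receivables=-61
After txn 5 (Dr Payables, Cr Expenses, amount 153): Cash=4 Expenses=-430 Payables=487 Receivables=-61
After txn 6 (Dr Payables, Cr Receivables, amount 139): Cash=4 Expenses=-430 Payables=626 Receivables=-200
After txn 7 (Dr Payables, Cr Expenses, amount 139): Cash=4 Expenses=-569 Payables=765 Receivables=-200

Answer: 4 -569 765 -200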